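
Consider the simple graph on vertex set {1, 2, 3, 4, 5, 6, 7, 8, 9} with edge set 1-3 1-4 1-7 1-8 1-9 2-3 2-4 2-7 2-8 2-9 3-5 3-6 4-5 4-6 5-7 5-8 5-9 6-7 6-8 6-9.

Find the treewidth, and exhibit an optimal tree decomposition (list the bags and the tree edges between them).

Treewidth 4.
Bags: B1 = {1, 2, 5, 6, 9}  B2 = {1, 2, 3, 5, 6}  B3 = {1, 2, 5, 6, 7}  B4 = {1, 2, 4, 5, 6}  B5 = {1, 2, 5, 6, 8}
Tree: B1–B2, B2–B3, B3–B4, B4–B5

Every bag has size at most 5, so the width is 5 − 1 = 4 and tw(G) ≤ 4. For the lower bound: the 5 vertex sets {6,9}, {1,3}, {5,7}, {2}, {4} are disjoint, each induces a connected subgraph, and every pair is joined by at least one edge of G. Contracting each set to a single vertex therefore yields K_{5} as a minor, and since treewidth is minor-monotone, tw(G) ≥ tw(K_{5}) = 4. Combining the bounds, tw(G) = 4.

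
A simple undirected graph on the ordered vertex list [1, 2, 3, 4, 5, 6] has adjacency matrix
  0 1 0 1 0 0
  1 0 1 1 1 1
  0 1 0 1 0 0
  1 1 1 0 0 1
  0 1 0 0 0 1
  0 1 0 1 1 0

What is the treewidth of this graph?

A width-2 tree decomposition is:
Bags: B1 = {2, 5, 6}  B2 = {2, 4, 6}  B3 = {2, 3, 4}  B4 = {1, 2, 4}
Tree: B1–B2, B2–B3, B2–B4
Each bag holds 3 vertices, so the decomposition has width 2, which upper-bounds the treewidth. On the other hand G contains the 3-clique {1, 2, 4}. A clique must lie in a single bag of any decomposition, so no decomposition can have width below 2. Combining the bounds, tw(G) = 2.

2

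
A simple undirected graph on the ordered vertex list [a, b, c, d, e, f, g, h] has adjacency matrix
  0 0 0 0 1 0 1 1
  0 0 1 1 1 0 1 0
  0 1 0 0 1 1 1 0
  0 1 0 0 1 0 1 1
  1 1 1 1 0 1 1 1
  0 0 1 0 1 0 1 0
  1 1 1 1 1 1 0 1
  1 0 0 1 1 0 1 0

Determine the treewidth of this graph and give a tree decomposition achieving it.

Treewidth 3.
One such decomposition:
Bags: B1 = {b, d, e, g}  B2 = {d, e, g, h}  B3 = {b, c, e, g}  B4 = {c, e, f, g}  B5 = {a, e, g, h}
Tree: B1–B2, B1–B3, B3–B4, B2–B5

The largest bag has 4 vertices, giving width 3; this decomposition certifies tw(G) ≤ 3. For the lower bound, the 4 vertices {d, e, g, h} are pairwise adjacent, and any tree decomposition puts a clique entirely inside one bag — forcing width ≥ 3. The upper and lower bounds meet at 3, so that is the treewidth.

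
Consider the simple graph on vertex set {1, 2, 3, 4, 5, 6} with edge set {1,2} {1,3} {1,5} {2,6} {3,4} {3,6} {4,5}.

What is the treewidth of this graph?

A width-2 tree decomposition is:
Bags: B1 = {1, 4, 5}  B2 = {1, 3, 4}  B3 = {1, 2, 3}  B4 = {2, 3, 6}
Tree: B1–B2, B2–B3, B3–B4
The largest bag has 3 vertices, giving width 2; this decomposition certifies tw(G) ≤ 2. The edges 5–4–3–1–5 form a cycle, so G is not a tree and its treewidth is at least 2. Therefore the treewidth is 2.

2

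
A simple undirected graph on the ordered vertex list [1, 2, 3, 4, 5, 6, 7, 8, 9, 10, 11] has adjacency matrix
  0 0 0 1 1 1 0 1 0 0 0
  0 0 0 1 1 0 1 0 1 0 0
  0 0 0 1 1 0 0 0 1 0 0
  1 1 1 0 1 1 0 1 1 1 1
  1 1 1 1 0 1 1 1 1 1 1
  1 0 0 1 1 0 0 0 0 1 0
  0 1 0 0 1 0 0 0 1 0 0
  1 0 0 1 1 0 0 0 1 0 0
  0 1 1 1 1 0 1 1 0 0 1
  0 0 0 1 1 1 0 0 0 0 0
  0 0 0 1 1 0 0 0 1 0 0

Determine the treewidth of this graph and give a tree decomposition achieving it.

Treewidth 3.
One such decomposition:
Bags: B1 = {4, 5, 8, 9}  B2 = {2, 4, 5, 9}  B3 = {2, 5, 7, 9}  B4 = {4, 5, 9, 11}  B5 = {1, 4, 5, 8}  B6 = {3, 4, 5, 9}  B7 = {1, 4, 5, 6}  B8 = {4, 5, 6, 10}
Tree: B1–B2, B2–B3, B1–B4, B1–B5, B2–B6, B5–B7, B7–B8

Each bag holds 4 vertices, so the decomposition has width 3, which upper-bounds the treewidth. Conversely, {1, 4, 5, 8} is a clique of size 4, and the vertices of any clique must share a bag in every tree decomposition; so some bag has ≥ 4 vertices and tw(G) ≥ 3. Hence tw(G) = 3 exactly.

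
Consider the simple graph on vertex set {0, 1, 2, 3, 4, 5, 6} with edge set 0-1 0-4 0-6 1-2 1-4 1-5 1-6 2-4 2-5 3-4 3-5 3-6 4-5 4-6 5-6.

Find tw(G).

A width-3 tree decomposition is:
Bags: B1 = {1, 2, 4, 5}  B2 = {1, 4, 5, 6}  B3 = {0, 1, 4, 6}  B4 = {3, 4, 5, 6}
Tree: B1–B2, B2–B3, B2–B4
Every bag has size at most 4, so the width is 4 − 1 = 3 and tw(G) ≤ 3. Conversely, {0, 1, 4, 6} is a clique of size 4, and the vertices of any clique must share a bag in every tree decomposition; so some bag has ≥ 4 vertices and tw(G) ≥ 3. Therefore the treewidth is 3.

3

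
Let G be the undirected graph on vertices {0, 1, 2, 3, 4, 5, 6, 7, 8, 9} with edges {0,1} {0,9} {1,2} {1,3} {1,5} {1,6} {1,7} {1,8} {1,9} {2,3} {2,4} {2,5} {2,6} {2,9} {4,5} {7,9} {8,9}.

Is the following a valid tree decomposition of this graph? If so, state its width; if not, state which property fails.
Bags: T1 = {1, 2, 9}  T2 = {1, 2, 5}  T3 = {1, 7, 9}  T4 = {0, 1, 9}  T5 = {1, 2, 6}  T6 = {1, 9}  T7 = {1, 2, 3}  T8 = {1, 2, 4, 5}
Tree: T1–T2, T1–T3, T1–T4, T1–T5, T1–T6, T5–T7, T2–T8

No — vertex 8 appears in no bag.

A tree decomposition must satisfy three properties: every vertex lies in some bag; for every edge, both endpoints lie together in some bag; and for every vertex, the bags containing it form a connected subtree. Here vertex 8 appears in no bag, so the decomposition is invalid.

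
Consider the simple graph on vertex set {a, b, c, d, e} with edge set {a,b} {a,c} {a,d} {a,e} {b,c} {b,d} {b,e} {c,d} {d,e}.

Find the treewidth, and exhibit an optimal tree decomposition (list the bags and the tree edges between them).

Each bag holds 4 vertices, so the decomposition has width 3, which upper-bounds the treewidth. Conversely, {a, b, d, e} is a clique of size 4, and the vertices of any clique must share a bag in every tree decomposition; so some bag has ≥ 4 vertices and tw(G) ≥ 3. The upper and lower bounds meet at 3, so that is the treewidth.

Treewidth 3.
One such decomposition:
Bags: B1 = {a, b, d, e}  B2 = {a, b, c, d}
Tree: B1–B2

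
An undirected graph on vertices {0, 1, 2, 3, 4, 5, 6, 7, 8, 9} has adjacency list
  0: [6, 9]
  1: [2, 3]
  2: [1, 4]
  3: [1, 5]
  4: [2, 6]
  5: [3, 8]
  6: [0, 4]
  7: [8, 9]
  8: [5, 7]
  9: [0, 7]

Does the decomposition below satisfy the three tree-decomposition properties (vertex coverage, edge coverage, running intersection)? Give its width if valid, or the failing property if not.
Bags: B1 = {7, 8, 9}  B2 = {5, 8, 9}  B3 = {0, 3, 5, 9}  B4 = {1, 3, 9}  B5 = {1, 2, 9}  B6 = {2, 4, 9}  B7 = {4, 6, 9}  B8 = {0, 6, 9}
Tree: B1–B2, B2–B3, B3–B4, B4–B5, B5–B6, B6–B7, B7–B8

A tree decomposition must satisfy three properties: every vertex lies in some bag; for every edge, both endpoints lie together in some bag; and for every vertex, the bags containing it form a connected subtree. Here bags containing vertex 0 are not connected in the tree, so the decomposition is invalid.

No — bags containing vertex 0 are not connected in the tree.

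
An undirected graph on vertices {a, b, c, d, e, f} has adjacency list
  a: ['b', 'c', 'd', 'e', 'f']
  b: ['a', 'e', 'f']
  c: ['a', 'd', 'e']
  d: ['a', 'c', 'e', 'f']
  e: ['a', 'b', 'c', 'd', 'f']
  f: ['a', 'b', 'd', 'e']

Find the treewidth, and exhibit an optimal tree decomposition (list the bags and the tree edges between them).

The largest bag has 4 vertices, giving width 3; this decomposition certifies tw(G) ≤ 3. On the other hand G contains the 4-clique {a, c, d, e}. A clique must lie in a single bag of any decomposition, so no decomposition can have width below 3. Combining the bounds, tw(G) = 3.

Treewidth 3.
One such decomposition:
Bags: B1 = {a, d, e, f}  B2 = {a, b, e, f}  B3 = {a, c, d, e}
Tree: B1–B2, B1–B3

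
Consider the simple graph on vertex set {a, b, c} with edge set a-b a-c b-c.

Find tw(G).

A width-2 tree decomposition is:
Bags: B1 = {a, b, c}
Tree: (single bag)
A single bag containing all 3 vertices is trivially a valid decomposition of width 2. Conversely, {a, b, c} is a clique of size 3, and the vertices of any clique must share a bag in every tree decomposition; so some bag has ≥ 3 vertices and tw(G) ≥ 2. Hence tw(G) = 2 exactly.

2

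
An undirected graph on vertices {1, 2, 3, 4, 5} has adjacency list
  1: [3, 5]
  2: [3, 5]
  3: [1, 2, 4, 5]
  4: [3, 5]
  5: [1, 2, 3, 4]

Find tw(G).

A width-2 tree decomposition is:
Bags: B1 = {1, 3, 5}  B2 = {3, 4, 5}  B3 = {2, 3, 5}
Tree: B1–B2, B2–B3
Each bag holds 3 vertices, so the decomposition has width 2, which upper-bounds the treewidth. On the other hand G contains the 3-clique {1, 3, 5}. A clique must lie in a single bag of any decomposition, so no decomposition can have width below 2. The upper and lower bounds meet at 2, so that is the treewidth.

2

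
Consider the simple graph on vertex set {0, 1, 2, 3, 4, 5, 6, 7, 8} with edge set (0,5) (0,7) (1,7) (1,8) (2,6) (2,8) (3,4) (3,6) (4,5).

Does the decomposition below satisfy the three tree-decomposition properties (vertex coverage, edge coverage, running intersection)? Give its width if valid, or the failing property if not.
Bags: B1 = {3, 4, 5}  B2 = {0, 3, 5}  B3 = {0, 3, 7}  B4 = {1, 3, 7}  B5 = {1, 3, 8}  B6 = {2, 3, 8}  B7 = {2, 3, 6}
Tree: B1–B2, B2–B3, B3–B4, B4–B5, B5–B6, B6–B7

Checking the three conditions: (i) the bags cover all of {0, 1, 2, 3, 4, 5, 6, 7, 8}; (ii) for each edge, some bag contains both endpoints; (iii) the bags containing any fixed vertex form a subtree. All hold, so the decomposition is valid with width 3 − 1 = 2.

Yes; width 2.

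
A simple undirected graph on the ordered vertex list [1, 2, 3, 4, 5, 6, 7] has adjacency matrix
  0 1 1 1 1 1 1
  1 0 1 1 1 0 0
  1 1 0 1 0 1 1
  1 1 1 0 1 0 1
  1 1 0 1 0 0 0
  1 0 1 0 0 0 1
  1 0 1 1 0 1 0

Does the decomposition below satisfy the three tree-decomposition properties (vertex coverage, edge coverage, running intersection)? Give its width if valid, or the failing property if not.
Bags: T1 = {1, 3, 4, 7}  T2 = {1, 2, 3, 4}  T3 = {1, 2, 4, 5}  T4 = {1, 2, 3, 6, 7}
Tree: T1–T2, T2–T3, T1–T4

No — bags containing vertex 2 are not connected in the tree.

A tree decomposition must satisfy three properties: every vertex lies in some bag; for every edge, both endpoints lie together in some bag; and for every vertex, the bags containing it form a connected subtree. Here bags containing vertex 2 are not connected in the tree, so the decomposition is invalid.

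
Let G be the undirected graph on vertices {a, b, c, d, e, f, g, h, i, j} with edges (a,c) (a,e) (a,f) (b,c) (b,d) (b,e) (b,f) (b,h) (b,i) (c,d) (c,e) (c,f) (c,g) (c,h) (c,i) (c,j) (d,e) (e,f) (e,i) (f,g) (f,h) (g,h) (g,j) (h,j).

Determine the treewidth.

A width-3 tree decomposition is:
Bags: B1 = {b, c, f, h}  B2 = {b, c, e, f}  B3 = {b, c, e, i}  B4 = {c, f, g, h}  B5 = {a, c, e, f}  B6 = {c, g, h, j}  B7 = {b, c, d, e}
Tree: B1–B2, B2–B3, B1–B4, B2–B5, B4–B6, B2–B7
Every bag has size at most 4, so the width is 4 − 1 = 3 and tw(G) ≤ 3. Conversely, {b, c, d, e} is a clique of size 4, and the vertices of any clique must share a bag in every tree decomposition; so some bag has ≥ 4 vertices and tw(G) ≥ 3. The upper and lower bounds meet at 3, so that is the treewidth.

3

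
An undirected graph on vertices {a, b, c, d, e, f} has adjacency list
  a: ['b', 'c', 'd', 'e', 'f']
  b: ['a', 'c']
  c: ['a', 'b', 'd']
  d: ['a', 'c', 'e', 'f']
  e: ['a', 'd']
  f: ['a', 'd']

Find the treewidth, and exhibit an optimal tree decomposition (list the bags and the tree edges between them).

Every bag has size at most 3, so the width is 3 − 1 = 2 and tw(G) ≤ 2. On the other hand G contains the 3-clique {a, d, e}. A clique must lie in a single bag of any decomposition, so no decomposition can have width below 2. Combining the bounds, tw(G) = 2.

Treewidth 2.
Bags: B1 = {a, c, d}  B2 = {a, b, c}  B3 = {a, d, e}  B4 = {a, d, f}
Tree: B1–B2, B1–B3, B3–B4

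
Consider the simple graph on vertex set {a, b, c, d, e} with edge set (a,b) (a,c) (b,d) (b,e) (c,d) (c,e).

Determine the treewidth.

A width-2 tree decomposition is:
Bags: B1 = {b, c, d}  B2 = {b, c, e}  B3 = {a, b, c}
Tree: B1–B2, B2–B3
The largest bag has 3 vertices, giving width 2; this decomposition certifies tw(G) ≤ 2. Since b–d–c–e–b is a cycle in G, G is not acyclic. Forests are exactly the graphs of treewidth ≤ 1, so tw(G) ≥ 2. The upper and lower bounds meet at 2, so that is the treewidth.

2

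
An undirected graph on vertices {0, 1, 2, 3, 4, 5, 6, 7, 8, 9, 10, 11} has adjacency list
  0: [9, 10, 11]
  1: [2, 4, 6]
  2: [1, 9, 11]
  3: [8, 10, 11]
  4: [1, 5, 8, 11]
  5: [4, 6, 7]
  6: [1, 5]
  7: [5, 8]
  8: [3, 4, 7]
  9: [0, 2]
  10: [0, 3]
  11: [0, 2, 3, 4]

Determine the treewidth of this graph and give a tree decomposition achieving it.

Treewidth 3.
One optimal decomposition is:
Bags: B1 = {0, 2, 9, 10}  B2 = {0, 2, 10, 11}  B3 = {2, 3, 10, 11}  B4 = {1, 2, 3, 11}  B5 = {1, 3, 4, 11}  B6 = {1, 3, 4, 8}  B7 = {1, 4, 6, 8}  B8 = {4, 5, 6, 8}  B9 = {5, 6, 7, 8}
Tree: B1–B2, B2–B3, B3–B4, B4–B5, B5–B6, B6–B7, B7–B8, B8–B9

Every bag has size at most 4, so the width is 4 − 1 = 3 and tw(G) ≤ 3. For the lower bound: the 4 vertex sets {0,9,10}, {2}, {11}, {1,3,4,8} are disjoint, each induces a connected subgraph, and every pair is joined by at least one edge of G. Contracting each set to a single vertex therefore yields K_{4} as a minor, and since treewidth is minor-monotone, tw(G) ≥ tw(K_{4}) = 3. Therefore the treewidth is 3.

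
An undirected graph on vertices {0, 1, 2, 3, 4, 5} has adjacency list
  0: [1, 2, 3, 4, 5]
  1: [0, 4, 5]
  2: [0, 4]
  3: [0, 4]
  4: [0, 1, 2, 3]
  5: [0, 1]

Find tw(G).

A width-2 tree decomposition is:
Bags: B1 = {0, 1, 5}  B2 = {0, 1, 4}  B3 = {0, 3, 4}  B4 = {0, 2, 4}
Tree: B1–B2, B2–B3, B3–B4
The largest bag has 3 vertices, giving width 2; this decomposition certifies tw(G) ≤ 2. Conversely, {0, 1, 4} is a clique of size 3, and the vertices of any clique must share a bag in every tree decomposition; so some bag has ≥ 3 vertices and tw(G) ≥ 2. Hence tw(G) = 2 exactly.

2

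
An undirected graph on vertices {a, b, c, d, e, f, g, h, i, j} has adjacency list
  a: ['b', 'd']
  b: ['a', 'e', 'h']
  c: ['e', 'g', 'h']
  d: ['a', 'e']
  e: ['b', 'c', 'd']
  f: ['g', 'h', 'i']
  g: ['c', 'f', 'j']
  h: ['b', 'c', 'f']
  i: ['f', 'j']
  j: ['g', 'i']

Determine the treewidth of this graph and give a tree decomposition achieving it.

Treewidth 2.
One optimal decomposition is:
Bags: B1 = {f, i, j}  B2 = {f, g, j}  B3 = {f, g, h}  B4 = {c, g, h}  B5 = {b, c, h}  B6 = {b, c, e}  B7 = {a, b, e}  B8 = {a, d, e}
Tree: B1–B2, B2–B3, B3–B4, B4–B5, B5–B6, B6–B7, B7–B8

The largest bag has 3 vertices, giving width 2; this decomposition certifies tw(G) ≤ 2. The edges i–j–g–f–i form a cycle, so G is not a tree and its treewidth is at least 2. The upper and lower bounds meet at 2, so that is the treewidth.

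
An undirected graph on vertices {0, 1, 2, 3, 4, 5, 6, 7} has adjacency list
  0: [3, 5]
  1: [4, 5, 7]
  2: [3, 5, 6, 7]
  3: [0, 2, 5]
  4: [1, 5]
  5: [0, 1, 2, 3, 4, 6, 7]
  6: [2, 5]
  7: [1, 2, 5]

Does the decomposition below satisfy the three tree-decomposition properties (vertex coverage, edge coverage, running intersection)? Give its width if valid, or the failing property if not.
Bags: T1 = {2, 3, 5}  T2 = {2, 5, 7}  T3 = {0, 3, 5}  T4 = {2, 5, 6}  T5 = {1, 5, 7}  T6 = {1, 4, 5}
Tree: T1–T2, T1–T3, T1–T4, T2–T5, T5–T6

Every vertex of G appears in some bag (union = {0, 1, 2, 3, 4, 5, 6, 7}); every edge is covered by a bag; and for each vertex v the set of bags containing v is connected in the bag tree. The decomposition is therefore valid. The largest bag has 3 vertices, so the width is 2.

Yes; width 2.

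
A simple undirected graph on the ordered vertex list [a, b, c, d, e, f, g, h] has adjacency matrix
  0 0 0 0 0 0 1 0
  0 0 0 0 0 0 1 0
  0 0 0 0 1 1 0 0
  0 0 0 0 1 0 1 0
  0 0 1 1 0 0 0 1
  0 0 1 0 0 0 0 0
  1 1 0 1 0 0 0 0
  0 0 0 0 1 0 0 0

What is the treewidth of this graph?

A width-1 tree decomposition is:
Bags: B1 = {c, e}  B2 = {d, e}  B3 = {d, g}  B4 = {e, h}  B5 = {a, g}  B6 = {b, g}  B7 = {c, f}
Tree: B1–B2, B2–B3, B2–B4, B3–B5, B3–B6, B1–B7
The largest bag has 2 vertices, giving width 1; this decomposition certifies tw(G) ≤ 1. G has an edge, so its treewidth is at least 1. Therefore the treewidth is 1.

1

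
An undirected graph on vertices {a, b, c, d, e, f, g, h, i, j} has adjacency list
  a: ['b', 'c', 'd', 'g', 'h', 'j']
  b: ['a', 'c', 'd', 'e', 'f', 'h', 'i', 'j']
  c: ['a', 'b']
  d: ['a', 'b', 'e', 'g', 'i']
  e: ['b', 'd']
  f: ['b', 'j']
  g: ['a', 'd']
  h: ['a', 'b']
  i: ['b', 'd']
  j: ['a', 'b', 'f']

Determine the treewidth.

2

A width-2 tree decomposition is:
Bags: B1 = {a, b, d}  B2 = {a, b, h}  B3 = {a, b, j}  B4 = {a, d, g}  B5 = {b, f, j}  B6 = {b, d, i}  B7 = {b, d, e}  B8 = {a, b, c}
Tree: B1–B2, B1–B3, B1–B4, B3–B5, B1–B6, B6–B7, B1–B8
Each bag holds 3 vertices, so the decomposition has width 2, which upper-bounds the treewidth. Conversely, {a, d, g} is a clique of size 3, and the vertices of any clique must share a bag in every tree decomposition; so some bag has ≥ 3 vertices and tw(G) ≥ 2. Therefore the treewidth is 2.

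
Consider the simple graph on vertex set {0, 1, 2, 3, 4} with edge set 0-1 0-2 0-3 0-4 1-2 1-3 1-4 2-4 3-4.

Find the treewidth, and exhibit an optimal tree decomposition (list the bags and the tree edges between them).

Treewidth 3.
One optimal decomposition is:
Bags: B1 = {0, 1, 2, 4}  B2 = {0, 1, 3, 4}
Tree: B1–B2

Every bag has size at most 4, so the width is 4 − 1 = 3 and tw(G) ≤ 3. For the lower bound, the 4 vertices {0, 1, 2, 4} are pairwise adjacent, and any tree decomposition puts a clique entirely inside one bag — forcing width ≥ 3. Therefore the treewidth is 3.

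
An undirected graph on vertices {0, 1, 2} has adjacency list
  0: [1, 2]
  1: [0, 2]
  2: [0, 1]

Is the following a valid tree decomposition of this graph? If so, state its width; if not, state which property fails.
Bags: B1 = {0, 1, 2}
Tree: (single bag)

Every vertex of G appears in some bag (union = {0, 1, 2}); every edge is covered by a bag; and for each vertex v the set of bags containing v is connected in the bag tree. The decomposition is therefore valid. The largest bag has 3 vertices, so the width is 2.

Yes; width 2.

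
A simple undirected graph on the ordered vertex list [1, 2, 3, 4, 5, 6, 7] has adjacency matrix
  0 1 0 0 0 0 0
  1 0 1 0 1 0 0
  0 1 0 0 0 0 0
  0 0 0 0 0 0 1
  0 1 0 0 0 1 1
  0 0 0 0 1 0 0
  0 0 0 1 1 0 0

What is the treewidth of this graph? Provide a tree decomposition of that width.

Treewidth 1.
One such decomposition:
Bags: B1 = {5, 6}  B2 = {5, 7}  B3 = {4, 7}  B4 = {2, 5}  B5 = {1, 2}  B6 = {2, 3}
Tree: B1–B2, B2–B3, B1–B4, B4–B5, B4–B6

Every bag has size at most 2, so the width is 2 − 1 = 1 and tw(G) ≤ 1. Since G has at least one edge (e.g. 5–6), it is not an edgeless graph, so tw(G) ≥ 1. Therefore the treewidth is 1.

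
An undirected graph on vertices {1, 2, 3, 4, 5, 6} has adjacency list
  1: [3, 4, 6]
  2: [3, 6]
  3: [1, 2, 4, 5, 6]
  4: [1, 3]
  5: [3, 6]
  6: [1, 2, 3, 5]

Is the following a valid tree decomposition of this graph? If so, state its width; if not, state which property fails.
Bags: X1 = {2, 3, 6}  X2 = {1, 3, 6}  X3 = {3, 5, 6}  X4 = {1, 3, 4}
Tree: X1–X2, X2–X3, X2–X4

Every vertex of G appears in some bag (union = {1, 2, 3, 4, 5, 6}); every edge is covered by a bag; and for each vertex v the set of bags containing v is connected in the bag tree. The decomposition is therefore valid. The largest bag has 3 vertices, so the width is 2.

Yes; width 2.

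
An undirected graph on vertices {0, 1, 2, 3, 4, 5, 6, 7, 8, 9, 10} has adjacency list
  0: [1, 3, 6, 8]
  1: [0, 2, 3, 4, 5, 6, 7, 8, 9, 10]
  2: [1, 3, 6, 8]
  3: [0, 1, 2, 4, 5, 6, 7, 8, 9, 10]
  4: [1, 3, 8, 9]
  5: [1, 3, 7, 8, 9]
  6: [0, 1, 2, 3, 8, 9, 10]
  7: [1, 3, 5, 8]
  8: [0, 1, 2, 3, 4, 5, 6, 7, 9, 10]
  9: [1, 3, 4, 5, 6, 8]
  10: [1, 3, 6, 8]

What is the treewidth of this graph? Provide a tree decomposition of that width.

Treewidth 4.
One such decomposition:
Bags: B1 = {1, 3, 6, 8, 9}  B2 = {1, 3, 6, 8, 10}  B3 = {1, 3, 5, 8, 9}  B4 = {1, 2, 3, 6, 8}  B5 = {1, 3, 5, 7, 8}  B6 = {0, 1, 3, 6, 8}  B7 = {1, 3, 4, 8, 9}
Tree: B1–B2, B1–B3, B2–B4, B3–B5, B2–B6, B1–B7

Each bag holds 5 vertices, so the decomposition has width 4, which upper-bounds the treewidth. On the other hand G contains the 5-clique {1, 3, 4, 8, 9}. A clique must lie in a single bag of any decomposition, so no decomposition can have width below 4. Therefore the treewidth is 4.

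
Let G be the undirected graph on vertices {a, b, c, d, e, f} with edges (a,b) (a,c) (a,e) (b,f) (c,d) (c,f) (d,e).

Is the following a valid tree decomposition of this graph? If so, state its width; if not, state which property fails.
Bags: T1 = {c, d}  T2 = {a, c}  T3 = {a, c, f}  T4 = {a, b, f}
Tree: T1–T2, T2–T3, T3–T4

A tree decomposition must satisfy three properties: every vertex lies in some bag; for every edge, both endpoints lie together in some bag; and for every vertex, the bags containing it form a connected subtree. Here vertex e appears in no bag, so the decomposition is invalid.

No — vertex e appears in no bag.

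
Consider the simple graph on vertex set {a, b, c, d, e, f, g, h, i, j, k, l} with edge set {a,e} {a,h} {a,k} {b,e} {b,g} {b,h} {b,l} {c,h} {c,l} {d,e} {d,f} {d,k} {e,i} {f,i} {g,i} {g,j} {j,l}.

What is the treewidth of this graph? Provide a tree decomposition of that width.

Treewidth 3.
Bags: B1 = {d, f, i, k}  B2 = {d, e, i, k}  B3 = {a, e, i, k}  B4 = {a, e, g, i}  B5 = {a, b, e, g}  B6 = {a, b, g, h}  B7 = {b, g, h, j}  B8 = {b, h, j, l}  B9 = {c, h, j, l}
Tree: B1–B2, B2–B3, B3–B4, B4–B5, B5–B6, B6–B7, B7–B8, B8–B9

Every bag has size at most 4, so the width is 4 − 1 = 3 and tw(G) ≤ 3. For the lower bound: the 4 vertex sets {d,f,k}, {i}, {e}, {a,b,g,h} are disjoint, each induces a connected subgraph, and every pair is joined by at least one edge of G. Contracting each set to a single vertex therefore yields K_{4} as a minor, and since treewidth is minor-monotone, tw(G) ≥ tw(K_{4}) = 3. Therefore the treewidth is 3.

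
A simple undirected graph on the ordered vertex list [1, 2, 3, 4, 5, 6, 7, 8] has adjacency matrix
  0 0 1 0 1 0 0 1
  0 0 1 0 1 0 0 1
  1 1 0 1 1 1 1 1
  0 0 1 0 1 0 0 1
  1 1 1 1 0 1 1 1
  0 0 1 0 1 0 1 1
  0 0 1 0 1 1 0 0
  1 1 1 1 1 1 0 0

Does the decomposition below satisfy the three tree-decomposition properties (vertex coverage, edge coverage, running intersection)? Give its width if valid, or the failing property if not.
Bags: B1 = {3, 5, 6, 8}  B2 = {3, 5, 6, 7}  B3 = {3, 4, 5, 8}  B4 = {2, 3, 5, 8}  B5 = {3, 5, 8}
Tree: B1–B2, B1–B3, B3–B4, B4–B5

A tree decomposition must satisfy three properties: every vertex lies in some bag; for every edge, both endpoints lie together in some bag; and for every vertex, the bags containing it form a connected subtree. Here vertex 1 appears in no bag, so the decomposition is invalid.

No — vertex 1 appears in no bag.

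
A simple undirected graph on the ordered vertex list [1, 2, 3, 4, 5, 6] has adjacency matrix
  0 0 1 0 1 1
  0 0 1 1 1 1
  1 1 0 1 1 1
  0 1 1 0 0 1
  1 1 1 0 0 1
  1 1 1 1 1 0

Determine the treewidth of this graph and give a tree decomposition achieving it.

The largest bag has 4 vertices, giving width 3; this decomposition certifies tw(G) ≤ 3. Conversely, {1, 3, 5, 6} is a clique of size 4, and the vertices of any clique must share a bag in every tree decomposition; so some bag has ≥ 4 vertices and tw(G) ≥ 3. The upper and lower bounds meet at 3, so that is the treewidth.

Treewidth 3.
Bags: B1 = {2, 3, 4, 6}  B2 = {2, 3, 5, 6}  B3 = {1, 3, 5, 6}
Tree: B1–B2, B2–B3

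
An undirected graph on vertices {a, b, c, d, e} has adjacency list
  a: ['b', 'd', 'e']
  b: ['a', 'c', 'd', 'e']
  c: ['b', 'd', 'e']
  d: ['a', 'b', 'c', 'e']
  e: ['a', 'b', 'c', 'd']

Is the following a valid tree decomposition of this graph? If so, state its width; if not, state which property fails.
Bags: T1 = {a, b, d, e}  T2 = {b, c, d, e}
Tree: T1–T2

Yes; width 3.

Vertex coverage: the bags together contain {a, b, c, d, e}, the full vertex set. Edge coverage: each edge of G has both endpoints in at least one bag. Running intersection: for every vertex, the bags containing it form a connected subtree. All three properties hold, so this is a valid tree decomposition of width max|bag| − 1 = 3, and hence tw(G) ≤ 3.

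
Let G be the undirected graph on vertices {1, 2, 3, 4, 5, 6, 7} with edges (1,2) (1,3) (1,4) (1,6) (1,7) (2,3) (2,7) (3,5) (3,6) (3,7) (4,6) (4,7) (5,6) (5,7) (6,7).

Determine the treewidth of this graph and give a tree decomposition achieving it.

Treewidth 3.
Bags: B1 = {1, 3, 6, 7}  B2 = {3, 5, 6, 7}  B3 = {1, 2, 3, 7}  B4 = {1, 4, 6, 7}
Tree: B1–B2, B1–B3, B1–B4

Each bag holds 4 vertices, so the decomposition has width 3, which upper-bounds the treewidth. Conversely, {1, 2, 3, 7} is a clique of size 4, and the vertices of any clique must share a bag in every tree decomposition; so some bag has ≥ 4 vertices and tw(G) ≥ 3. Combining the bounds, tw(G) = 3.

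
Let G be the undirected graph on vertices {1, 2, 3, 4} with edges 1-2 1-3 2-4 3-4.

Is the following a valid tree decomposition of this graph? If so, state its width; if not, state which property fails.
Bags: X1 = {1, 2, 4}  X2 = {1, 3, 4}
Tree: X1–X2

Yes; width 2.

Checking the three conditions: (i) the bags cover all of {1, 2, 3, 4}; (ii) for each edge, some bag contains both endpoints; (iii) the bags containing any fixed vertex form a subtree. All hold, so the decomposition is valid with width 3 − 1 = 2.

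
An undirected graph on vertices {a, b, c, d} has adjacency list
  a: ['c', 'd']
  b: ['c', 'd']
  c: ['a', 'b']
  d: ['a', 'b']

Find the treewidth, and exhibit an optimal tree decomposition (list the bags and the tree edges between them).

The largest bag has 3 vertices, giving width 2; this decomposition certifies tw(G) ≤ 2. Since b–c–a–d–b is a cycle in G, G is not acyclic. Forests are exactly the graphs of treewidth ≤ 1, so tw(G) ≥ 2. Combining the bounds, tw(G) = 2.

Treewidth 2.
One optimal decomposition is:
Bags: B1 = {a, b, c}  B2 = {a, b, d}
Tree: B1–B2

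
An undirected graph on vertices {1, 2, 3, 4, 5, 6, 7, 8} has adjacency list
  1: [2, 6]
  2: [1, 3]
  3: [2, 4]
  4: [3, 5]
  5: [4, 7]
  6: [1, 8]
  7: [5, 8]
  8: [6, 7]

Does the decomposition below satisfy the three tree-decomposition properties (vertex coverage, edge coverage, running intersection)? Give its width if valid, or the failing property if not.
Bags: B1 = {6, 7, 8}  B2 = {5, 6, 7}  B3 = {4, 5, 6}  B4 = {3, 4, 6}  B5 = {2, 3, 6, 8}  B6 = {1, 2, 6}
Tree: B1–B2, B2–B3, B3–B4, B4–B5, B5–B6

A tree decomposition must satisfy three properties: every vertex lies in some bag; for every edge, both endpoints lie together in some bag; and for every vertex, the bags containing it form a connected subtree. Here bags containing vertex 8 are not connected in the tree, so the decomposition is invalid.

No — bags containing vertex 8 are not connected in the tree.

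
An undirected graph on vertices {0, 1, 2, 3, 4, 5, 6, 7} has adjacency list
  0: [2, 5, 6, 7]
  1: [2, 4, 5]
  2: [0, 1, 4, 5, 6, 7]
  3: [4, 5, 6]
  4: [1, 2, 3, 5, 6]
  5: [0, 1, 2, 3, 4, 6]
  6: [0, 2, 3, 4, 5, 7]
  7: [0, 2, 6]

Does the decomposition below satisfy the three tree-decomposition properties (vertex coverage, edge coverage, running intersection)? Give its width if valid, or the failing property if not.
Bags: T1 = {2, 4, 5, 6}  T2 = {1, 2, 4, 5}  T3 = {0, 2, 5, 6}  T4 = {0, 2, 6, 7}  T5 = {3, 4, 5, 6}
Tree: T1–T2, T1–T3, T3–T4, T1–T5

Yes; width 3.

Vertex coverage: the bags together contain {0, 1, 2, 3, 4, 5, 6, 7}, the full vertex set. Edge coverage: each edge of G has both endpoints in at least one bag. Running intersection: for every vertex, the bags containing it form a connected subtree. All three properties hold, so this is a valid tree decomposition of width max|bag| − 1 = 3, and hence tw(G) ≤ 3.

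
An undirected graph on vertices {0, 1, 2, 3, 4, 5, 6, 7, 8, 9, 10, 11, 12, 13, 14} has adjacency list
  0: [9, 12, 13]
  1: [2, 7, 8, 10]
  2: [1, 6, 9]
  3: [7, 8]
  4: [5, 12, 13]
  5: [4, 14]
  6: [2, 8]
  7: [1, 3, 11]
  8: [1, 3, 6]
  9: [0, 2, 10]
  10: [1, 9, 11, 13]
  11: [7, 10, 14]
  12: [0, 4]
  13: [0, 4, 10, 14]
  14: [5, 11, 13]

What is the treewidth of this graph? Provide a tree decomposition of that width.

The largest bag has 4 vertices, giving width 3; this decomposition certifies tw(G) ≤ 3. For the lower bound: the 4 vertex sets {3,6,8}, {2}, {1}, {7,9,10,11} are disjoint, each induces a connected subgraph, and every pair is joined by at least one edge of G. Contracting each set to a single vertex therefore yields K_{4} as a minor, and since treewidth is minor-monotone, tw(G) ≥ tw(K_{4}) = 3. Combining the bounds, tw(G) = 3.

Treewidth 3.
One such decomposition:
Bags: B1 = {2, 3, 6, 8}  B2 = {1, 2, 3, 8}  B3 = {1, 2, 3, 7}  B4 = {1, 2, 7, 9}  B5 = {1, 7, 9, 10}  B6 = {7, 9, 10, 11}  B7 = {0, 9, 10, 11}  B8 = {0, 10, 11, 13}  B9 = {0, 11, 13, 14}  B10 = {0, 12, 13, 14}  B11 = {4, 12, 13, 14}  B12 = {4, 5, 12, 14}
Tree: B1–B2, B2–B3, B3–B4, B4–B5, B5–B6, B6–B7, B7–B8, B8–B9, B9–B10, B10–B11, B11–B12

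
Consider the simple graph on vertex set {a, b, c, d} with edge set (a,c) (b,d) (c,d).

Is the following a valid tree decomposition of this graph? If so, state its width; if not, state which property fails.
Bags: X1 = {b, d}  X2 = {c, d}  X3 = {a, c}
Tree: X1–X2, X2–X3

Yes; width 1.

Vertex coverage: the bags together contain {a, b, c, d}, the full vertex set. Edge coverage: each edge of G has both endpoints in at least one bag. Running intersection: for every vertex, the bags containing it form a connected subtree. All three properties hold, so this is a valid tree decomposition of width max|bag| − 1 = 1, and hence tw(G) ≤ 1.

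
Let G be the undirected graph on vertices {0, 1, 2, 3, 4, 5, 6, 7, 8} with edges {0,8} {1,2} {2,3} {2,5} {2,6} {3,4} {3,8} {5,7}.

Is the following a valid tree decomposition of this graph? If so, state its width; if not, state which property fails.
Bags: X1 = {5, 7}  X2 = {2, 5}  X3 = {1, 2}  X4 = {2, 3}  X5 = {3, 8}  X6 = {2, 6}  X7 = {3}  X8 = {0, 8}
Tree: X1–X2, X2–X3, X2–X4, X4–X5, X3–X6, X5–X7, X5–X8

No — vertex 4 appears in no bag.

A tree decomposition must satisfy three properties: every vertex lies in some bag; for every edge, both endpoints lie together in some bag; and for every vertex, the bags containing it form a connected subtree. Here vertex 4 appears in no bag, so the decomposition is invalid.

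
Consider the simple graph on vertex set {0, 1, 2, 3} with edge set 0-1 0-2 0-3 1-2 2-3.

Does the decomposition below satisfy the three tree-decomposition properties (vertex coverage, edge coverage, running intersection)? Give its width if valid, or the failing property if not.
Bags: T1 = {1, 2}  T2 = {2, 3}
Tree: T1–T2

No — vertex 0 appears in no bag.

A tree decomposition must satisfy three properties: every vertex lies in some bag; for every edge, both endpoints lie together in some bag; and for every vertex, the bags containing it form a connected subtree. Here vertex 0 appears in no bag, so the decomposition is invalid.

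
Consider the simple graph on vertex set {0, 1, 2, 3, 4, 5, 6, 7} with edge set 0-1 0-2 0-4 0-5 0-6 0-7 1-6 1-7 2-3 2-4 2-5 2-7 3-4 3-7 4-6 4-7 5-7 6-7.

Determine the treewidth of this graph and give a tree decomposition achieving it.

Every bag has size at most 4, so the width is 4 − 1 = 3 and tw(G) ≤ 3. Conversely, {0, 1, 6, 7} is a clique of size 4, and the vertices of any clique must share a bag in every tree decomposition; so some bag has ≥ 4 vertices and tw(G) ≥ 3. Combining the bounds, tw(G) = 3.

Treewidth 3.
One optimal decomposition is:
Bags: B1 = {0, 2, 4, 7}  B2 = {2, 3, 4, 7}  B3 = {0, 4, 6, 7}  B4 = {0, 1, 6, 7}  B5 = {0, 2, 5, 7}
Tree: B1–B2, B1–B3, B3–B4, B1–B5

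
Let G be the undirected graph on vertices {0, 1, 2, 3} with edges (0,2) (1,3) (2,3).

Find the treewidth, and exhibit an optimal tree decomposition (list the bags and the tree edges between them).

Each bag holds 2 vertices, so the decomposition has width 1, which upper-bounds the treewidth. Any graph with an edge has treewidth ≥ 1, and G has the edge 1–3. Hence tw(G) = 1 exactly.

Treewidth 1.
One optimal decomposition is:
Bags: B1 = {1, 3}  B2 = {2, 3}  B3 = {0, 2}
Tree: B1–B2, B2–B3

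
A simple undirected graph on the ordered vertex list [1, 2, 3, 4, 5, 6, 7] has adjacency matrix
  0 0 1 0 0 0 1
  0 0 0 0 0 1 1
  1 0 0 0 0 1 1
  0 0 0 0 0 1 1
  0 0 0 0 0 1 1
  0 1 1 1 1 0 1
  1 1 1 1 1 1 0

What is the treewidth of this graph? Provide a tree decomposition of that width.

Every bag has size at most 3, so the width is 3 − 1 = 2 and tw(G) ≤ 2. Conversely, {1, 3, 7} is a clique of size 3, and the vertices of any clique must share a bag in every tree decomposition; so some bag has ≥ 3 vertices and tw(G) ≥ 2. Combining the bounds, tw(G) = 2.

Treewidth 2.
One such decomposition:
Bags: B1 = {3, 6, 7}  B2 = {2, 6, 7}  B3 = {1, 3, 7}  B4 = {5, 6, 7}  B5 = {4, 6, 7}
Tree: B1–B2, B1–B3, B1–B4, B4–B5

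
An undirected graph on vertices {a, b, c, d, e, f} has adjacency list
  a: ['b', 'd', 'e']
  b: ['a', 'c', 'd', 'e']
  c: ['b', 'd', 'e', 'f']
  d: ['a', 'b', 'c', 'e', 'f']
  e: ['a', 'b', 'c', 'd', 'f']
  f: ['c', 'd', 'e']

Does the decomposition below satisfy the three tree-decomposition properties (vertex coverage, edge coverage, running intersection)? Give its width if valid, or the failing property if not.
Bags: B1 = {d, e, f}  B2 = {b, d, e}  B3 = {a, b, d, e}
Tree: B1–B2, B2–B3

A tree decomposition must satisfy three properties: every vertex lies in some bag; for every edge, both endpoints lie together in some bag; and for every vertex, the bags containing it form a connected subtree. Here vertex c appears in no bag, so the decomposition is invalid.

No — vertex c appears in no bag.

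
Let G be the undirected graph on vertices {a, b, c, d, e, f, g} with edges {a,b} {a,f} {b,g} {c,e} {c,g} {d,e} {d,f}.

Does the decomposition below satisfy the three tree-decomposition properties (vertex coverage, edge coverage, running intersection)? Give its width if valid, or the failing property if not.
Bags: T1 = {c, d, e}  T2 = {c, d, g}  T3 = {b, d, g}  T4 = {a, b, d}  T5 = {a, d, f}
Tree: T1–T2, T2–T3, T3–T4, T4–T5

Every vertex of G appears in some bag (union = {a, b, c, d, e, f, g}); every edge is covered by a bag; and for each vertex v the set of bags containing v is connected in the bag tree. The decomposition is therefore valid. The largest bag has 3 vertices, so the width is 2.

Yes; width 2.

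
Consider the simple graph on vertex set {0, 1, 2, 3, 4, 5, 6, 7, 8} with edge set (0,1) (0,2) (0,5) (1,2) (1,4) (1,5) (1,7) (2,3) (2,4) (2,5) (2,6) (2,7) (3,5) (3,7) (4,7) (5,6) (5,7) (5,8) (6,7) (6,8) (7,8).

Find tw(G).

A width-3 tree decomposition is:
Bags: B1 = {1, 2, 5, 7}  B2 = {1, 2, 4, 7}  B3 = {0, 1, 2, 5}  B4 = {2, 5, 6, 7}  B5 = {2, 3, 5, 7}  B6 = {5, 6, 7, 8}
Tree: B1–B2, B1–B3, B1–B4, B4–B5, B4–B6
Each bag holds 4 vertices, so the decomposition has width 3, which upper-bounds the treewidth. Conversely, {5, 6, 7, 8} is a clique of size 4, and the vertices of any clique must share a bag in every tree decomposition; so some bag has ≥ 4 vertices and tw(G) ≥ 3. The upper and lower bounds meet at 3, so that is the treewidth.

3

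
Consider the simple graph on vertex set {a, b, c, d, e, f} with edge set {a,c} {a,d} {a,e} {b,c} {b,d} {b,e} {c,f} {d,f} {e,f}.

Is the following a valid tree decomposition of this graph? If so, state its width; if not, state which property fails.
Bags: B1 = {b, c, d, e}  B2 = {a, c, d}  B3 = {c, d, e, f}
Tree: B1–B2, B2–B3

No — edge (e,a) lies in no bag.

A tree decomposition must satisfy three properties: every vertex lies in some bag; for every edge, both endpoints lie together in some bag; and for every vertex, the bags containing it form a connected subtree. Here edge (e,a) lies in no bag, so the decomposition is invalid.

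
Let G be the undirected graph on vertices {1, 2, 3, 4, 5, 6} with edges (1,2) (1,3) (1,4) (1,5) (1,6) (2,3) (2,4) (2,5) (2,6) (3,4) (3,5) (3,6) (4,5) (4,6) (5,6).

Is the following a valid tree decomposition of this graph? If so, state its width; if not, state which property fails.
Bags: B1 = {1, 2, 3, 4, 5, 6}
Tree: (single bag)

Checking the three conditions: (i) the bags cover all of {1, 2, 3, 4, 5, 6}; (ii) for each edge, some bag contains both endpoints; (iii) the bags containing any fixed vertex form a subtree. All hold, so the decomposition is valid with width 6 − 1 = 5.

Yes; width 5.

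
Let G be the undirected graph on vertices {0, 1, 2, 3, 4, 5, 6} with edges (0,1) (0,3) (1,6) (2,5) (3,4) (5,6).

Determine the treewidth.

A width-1 tree decomposition is:
Bags: B1 = {2, 5}  B2 = {5, 6}  B3 = {1, 6}  B4 = {0, 1}  B5 = {0, 3}  B6 = {3, 4}
Tree: B1–B2, B2–B3, B3–B4, B4–B5, B5–B6
Each bag holds 2 vertices, so the decomposition has width 1, which upper-bounds the treewidth. G has an edge, so its treewidth is at least 1. The upper and lower bounds meet at 1, so that is the treewidth.

1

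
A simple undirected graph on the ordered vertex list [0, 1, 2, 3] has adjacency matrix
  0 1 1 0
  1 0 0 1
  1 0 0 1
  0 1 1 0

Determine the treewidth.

2

A width-2 tree decomposition is:
Bags: B1 = {0, 1, 2}  B2 = {1, 2, 3}
Tree: B1–B2
The largest bag has 3 vertices, giving width 2; this decomposition certifies tw(G) ≤ 2. The edges 1–0–2–3–1 form a cycle, so G is not a tree and its treewidth is at least 2. Therefore the treewidth is 2.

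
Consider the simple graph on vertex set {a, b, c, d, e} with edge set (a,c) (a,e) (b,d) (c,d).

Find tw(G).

A width-1 tree decomposition is:
Bags: B1 = {a, e}  B2 = {a, c}  B3 = {c, d}  B4 = {b, d}
Tree: B1–B2, B2–B3, B3–B4
Every bag has size at most 2, so the width is 2 − 1 = 1 and tw(G) ≤ 1. G has an edge, so its treewidth is at least 1. Therefore the treewidth is 1.

1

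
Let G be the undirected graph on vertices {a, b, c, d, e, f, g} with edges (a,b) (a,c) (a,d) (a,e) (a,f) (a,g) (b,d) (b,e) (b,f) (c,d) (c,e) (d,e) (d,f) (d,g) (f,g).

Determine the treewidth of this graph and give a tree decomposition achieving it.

Treewidth 3.
Bags: B1 = {a, b, d, f}  B2 = {a, b, d, e}  B3 = {a, c, d, e}  B4 = {a, d, f, g}
Tree: B1–B2, B2–B3, B1–B4

Each bag holds 4 vertices, so the decomposition has width 3, which upper-bounds the treewidth. On the other hand G contains the 4-clique {a, c, d, e}. A clique must lie in a single bag of any decomposition, so no decomposition can have width below 3. The upper and lower bounds meet at 3, so that is the treewidth.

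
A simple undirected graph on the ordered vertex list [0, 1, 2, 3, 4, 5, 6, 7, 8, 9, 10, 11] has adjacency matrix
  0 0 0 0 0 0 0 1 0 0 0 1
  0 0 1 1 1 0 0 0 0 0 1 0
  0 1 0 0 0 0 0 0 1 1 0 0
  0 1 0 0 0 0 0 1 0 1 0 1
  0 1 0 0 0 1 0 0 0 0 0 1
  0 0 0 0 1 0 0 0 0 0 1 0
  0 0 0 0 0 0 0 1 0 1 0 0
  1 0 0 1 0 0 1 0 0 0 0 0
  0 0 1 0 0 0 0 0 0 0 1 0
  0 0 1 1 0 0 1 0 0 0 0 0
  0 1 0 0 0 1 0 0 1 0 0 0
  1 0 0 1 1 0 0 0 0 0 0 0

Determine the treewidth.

A width-3 tree decomposition is:
Bags: B1 = {4, 5, 8, 10}  B2 = {1, 4, 8, 10}  B3 = {1, 2, 4, 8}  B4 = {1, 2, 4, 11}  B5 = {1, 2, 3, 11}  B6 = {2, 3, 9, 11}  B7 = {0, 3, 9, 11}  B8 = {0, 3, 7, 9}  B9 = {0, 6, 7, 9}
Tree: B1–B2, B2–B3, B3–B4, B4–B5, B5–B6, B6–B7, B7–B8, B8–B9
Each bag holds 4 vertices, so the decomposition has width 3, which upper-bounds the treewidth. For the lower bound: the 4 vertex sets {5,8,10}, {4}, {1}, {2,3,9,11} are disjoint, each induces a connected subgraph, and every pair is joined by at least one edge of G. Contracting each set to a single vertex therefore yields K_{4} as a minor, and since treewidth is minor-monotone, tw(G) ≥ tw(K_{4}) = 3. Hence tw(G) = 3 exactly.

3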